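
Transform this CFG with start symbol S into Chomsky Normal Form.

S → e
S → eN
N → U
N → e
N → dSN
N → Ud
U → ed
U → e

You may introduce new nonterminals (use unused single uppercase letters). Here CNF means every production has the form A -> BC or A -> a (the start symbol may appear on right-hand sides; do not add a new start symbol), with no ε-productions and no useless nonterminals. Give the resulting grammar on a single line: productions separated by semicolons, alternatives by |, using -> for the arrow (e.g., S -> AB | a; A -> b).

S -> e | BN; A -> d; B -> e; C -> SN; N -> e | AC | BA | UA; U -> e | BA

No ε-productions.
After unit-elimination: S -> e | eN; N -> e | Ud | ed | dSN; U -> e | ed.
TERM: introduce A -> d, B -> e and substitute in every rule of length ≥2.
BIN: N -> ASN becomes N -> AC, C -> SN.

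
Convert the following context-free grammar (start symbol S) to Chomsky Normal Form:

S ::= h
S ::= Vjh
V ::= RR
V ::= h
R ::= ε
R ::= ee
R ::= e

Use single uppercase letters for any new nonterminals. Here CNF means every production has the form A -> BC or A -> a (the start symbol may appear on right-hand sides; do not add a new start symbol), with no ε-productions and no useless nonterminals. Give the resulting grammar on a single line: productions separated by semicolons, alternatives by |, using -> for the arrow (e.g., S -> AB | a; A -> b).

S -> h | BC | VD; A -> e; B -> j; C -> h; D -> BC; R -> e | AA; V -> e | h | AA | RR

Nullable: {R, V}; after ε-elimination: S -> h | jh | Vjh; R -> e | ee; V -> R | h | RR.
After unit-elimination: S -> h | jh | Vjh; R -> e | ee; V -> e | h | RR | ee.
TERM: introduce A -> e, C -> h, B -> j and substitute in every rule of length ≥2.
BIN: S -> VBC becomes S -> VD, D -> BC.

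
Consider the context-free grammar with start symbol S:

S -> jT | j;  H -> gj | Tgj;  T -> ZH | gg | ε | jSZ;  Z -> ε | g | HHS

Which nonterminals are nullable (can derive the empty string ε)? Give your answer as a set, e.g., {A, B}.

{T, Z}

Directly nullable (have an ε-rule): {T, Z}.
Not nullable: H, S — each has a terminal in every rule's right-hand side or depends on a non-nullable symbol.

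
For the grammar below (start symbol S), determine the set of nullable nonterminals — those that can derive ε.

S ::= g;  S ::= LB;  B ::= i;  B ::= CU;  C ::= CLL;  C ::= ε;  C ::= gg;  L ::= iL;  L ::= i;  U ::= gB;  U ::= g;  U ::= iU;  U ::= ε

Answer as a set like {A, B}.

{B, C, U}

Directly nullable (have an ε-rule): {C, U}.
B is nullable via B -> CU (every symbol on the right is already known nullable).
Not nullable: L, S — each has a terminal in every rule's right-hand side or depends on a non-nullable symbol.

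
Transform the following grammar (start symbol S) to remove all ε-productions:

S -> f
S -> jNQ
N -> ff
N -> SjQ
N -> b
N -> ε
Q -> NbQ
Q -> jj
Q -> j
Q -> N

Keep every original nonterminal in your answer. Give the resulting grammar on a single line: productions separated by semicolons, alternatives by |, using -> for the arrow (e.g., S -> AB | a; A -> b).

Nullable set: {N, Q}.
S -> jNQ: N, Q nullable, giving j | jN | jNQ | jQ.
Drop N -> ε.
N -> SjQ: Q nullable, giving Sj | SjQ.
Q -> N: N nullable, giving N.
Q -> NbQ: N, Q nullable, giving Nb | NbQ | b | bQ.
Unchanged (no nullable symbols): S -> f; N -> b; N -> ff; Q -> j; Q -> jj.

S -> f | j | jN | jQ | jNQ; N -> b | Sj | ff | SjQ; Q -> N | b | j | Nb | bQ | jj | NbQ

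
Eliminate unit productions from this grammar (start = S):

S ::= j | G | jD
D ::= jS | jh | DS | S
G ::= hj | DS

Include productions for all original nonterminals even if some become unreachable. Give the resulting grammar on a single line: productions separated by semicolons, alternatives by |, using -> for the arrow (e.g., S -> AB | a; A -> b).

Unit productions: D->S, S->G.
Unit pairs (A ⇒* B via units): (D,G), (D,S), (S,G).
S: inherits non-unit rules of {G, S} → DS | hj | j | jD.
D: inherits non-unit rules of {D, G, S} → DS | hj | j | jD | jS | jh.
G: inherits non-unit rules of {G} → DS | hj.

S -> j | DS | hj | jD; D -> j | DS | hj | jD | jS | jh; G -> DS | hj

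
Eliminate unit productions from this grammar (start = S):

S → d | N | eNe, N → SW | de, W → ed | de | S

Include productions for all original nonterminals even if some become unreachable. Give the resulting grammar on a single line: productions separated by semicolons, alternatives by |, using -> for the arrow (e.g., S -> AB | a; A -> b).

S -> d | SW | de | eNe; N -> SW | de; W -> d | SW | de | ed | eNe

Unit productions: S->N, W->S.
Unit pairs (A ⇒* B via units): (S,N), (W,N), (W,S).
S: inherits non-unit rules of {N, S} → SW | d | de | eNe.
N: inherits non-unit rules of {N} → SW | de.
W: inherits non-unit rules of {N, S, W} → SW | d | de | eNe | ed.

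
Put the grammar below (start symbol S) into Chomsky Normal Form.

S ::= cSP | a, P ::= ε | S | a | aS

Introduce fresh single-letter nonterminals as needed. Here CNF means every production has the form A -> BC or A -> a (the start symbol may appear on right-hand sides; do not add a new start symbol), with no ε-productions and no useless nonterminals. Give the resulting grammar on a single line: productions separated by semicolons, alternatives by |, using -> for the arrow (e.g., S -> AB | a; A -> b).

Nullable: {P}; after ε-elimination: S -> a | cS | cSP; P -> S | a | aS.
After unit-elimination: S -> a | cS | cSP; P -> a | aS | cS | cSP.
TERM: introduce A -> a, B -> c and substitute in every rule of length ≥2.
BIN: P -> BSP becomes P -> BC, C -> SP; S -> BSP becomes S -> BD, D -> SP.

S -> a | BD | BS; A -> a; B -> c; C -> SP; D -> SP; P -> a | AS | BC | BS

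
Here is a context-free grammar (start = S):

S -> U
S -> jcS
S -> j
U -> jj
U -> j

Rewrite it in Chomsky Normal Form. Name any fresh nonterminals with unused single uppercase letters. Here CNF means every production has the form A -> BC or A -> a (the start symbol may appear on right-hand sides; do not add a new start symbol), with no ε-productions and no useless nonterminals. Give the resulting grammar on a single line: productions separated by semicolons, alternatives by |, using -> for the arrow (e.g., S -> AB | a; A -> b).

No ε-productions.
After unit-elimination: S -> j | jj | jcS; U -> j | jj.
TERM: introduce B -> c, A -> j and substitute in every rule of length ≥2.
BIN: S -> ABS becomes S -> AC, C -> BS.
Drop unreachable/unproductive: U.

S -> j | AA | AC; A -> j; B -> c; C -> BS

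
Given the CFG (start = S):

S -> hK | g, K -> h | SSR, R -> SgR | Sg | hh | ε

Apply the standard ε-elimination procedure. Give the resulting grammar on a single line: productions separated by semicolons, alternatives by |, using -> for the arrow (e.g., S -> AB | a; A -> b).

Nullable set: {R}.
K -> SSR: R nullable, giving SS | SSR.
Drop R -> ε.
R -> SgR: R nullable, giving Sg | SgR.
Unchanged (no nullable symbols): S -> g; S -> hK; K -> h; R -> Sg; R -> hh.

S -> g | hK; K -> h | SS | SSR; R -> Sg | hh | SgR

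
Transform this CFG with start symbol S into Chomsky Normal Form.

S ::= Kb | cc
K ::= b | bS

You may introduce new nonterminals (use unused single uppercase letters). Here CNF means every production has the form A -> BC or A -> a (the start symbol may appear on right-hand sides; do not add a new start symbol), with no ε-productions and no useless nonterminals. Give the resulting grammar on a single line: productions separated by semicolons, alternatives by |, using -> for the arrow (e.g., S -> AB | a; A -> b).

S -> BB | KA; A -> b; B -> c; K -> b | AS

No ε-productions.
No unit productions to eliminate.
TERM: introduce A -> b, B -> c and substitute in every rule of length ≥2.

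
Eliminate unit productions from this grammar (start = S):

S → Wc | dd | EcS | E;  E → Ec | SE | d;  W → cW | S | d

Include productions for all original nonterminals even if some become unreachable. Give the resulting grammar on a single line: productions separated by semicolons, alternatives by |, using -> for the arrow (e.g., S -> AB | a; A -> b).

Unit productions: S->E, W->S.
Unit pairs (A ⇒* B via units): (S,E), (W,E), (W,S).
S: inherits non-unit rules of {E, S} → Ec | EcS | SE | Wc | d | dd.
E: inherits non-unit rules of {E} → Ec | SE | d.
W: inherits non-unit rules of {E, S, W} → Ec | EcS | SE | Wc | cW | d | dd.

S -> d | Ec | SE | Wc | dd | EcS; E -> d | Ec | SE; W -> d | Ec | SE | Wc | cW | dd | EcS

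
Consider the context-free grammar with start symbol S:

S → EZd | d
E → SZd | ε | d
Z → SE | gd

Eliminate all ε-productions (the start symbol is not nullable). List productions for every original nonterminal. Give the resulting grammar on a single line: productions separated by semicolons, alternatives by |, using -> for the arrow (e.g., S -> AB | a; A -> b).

Nullable set: {E}.
S -> EZd: E nullable, giving EZd | Zd.
Drop E -> ε.
Z -> SE: E nullable, giving S | SE.
Unchanged (no nullable symbols): S -> d; E -> SZd; E -> d; Z -> gd.

S -> d | Zd | EZd; E -> d | SZd; Z -> S | SE | gd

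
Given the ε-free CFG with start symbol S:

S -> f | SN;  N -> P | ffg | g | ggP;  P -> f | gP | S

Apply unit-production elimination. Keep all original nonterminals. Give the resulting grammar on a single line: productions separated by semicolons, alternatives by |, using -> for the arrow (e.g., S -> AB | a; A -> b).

S -> f | SN; N -> f | g | SN | gP | ffg | ggP; P -> f | SN | gP

Unit productions: N->P, P->S.
Unit pairs (A ⇒* B via units): (N,P), (N,S), (P,S).
S: inherits non-unit rules of {S} → SN | f.
N: inherits non-unit rules of {N, P, S} → SN | f | ffg | g | gP | ggP.
P: inherits non-unit rules of {P, S} → SN | f | gP.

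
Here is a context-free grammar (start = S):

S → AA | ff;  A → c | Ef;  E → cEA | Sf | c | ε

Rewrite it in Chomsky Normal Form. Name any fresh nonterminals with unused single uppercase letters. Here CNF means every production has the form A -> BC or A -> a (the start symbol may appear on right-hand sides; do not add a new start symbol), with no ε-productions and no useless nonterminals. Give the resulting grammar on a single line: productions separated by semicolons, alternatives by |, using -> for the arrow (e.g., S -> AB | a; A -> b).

Nullable: {E}; after ε-elimination: S -> AA | ff; A -> c | f | Ef; E -> c | Sf | cA | cEA.
No unit productions to eliminate.
TERM: introduce C -> c, B -> f and substitute in every rule of length ≥2.
BIN: E -> CEA becomes E -> CD, D -> EA.

S -> AA | BB; A -> c | f | EB; B -> f; C -> c; D -> EA; E -> c | CA | CD | SB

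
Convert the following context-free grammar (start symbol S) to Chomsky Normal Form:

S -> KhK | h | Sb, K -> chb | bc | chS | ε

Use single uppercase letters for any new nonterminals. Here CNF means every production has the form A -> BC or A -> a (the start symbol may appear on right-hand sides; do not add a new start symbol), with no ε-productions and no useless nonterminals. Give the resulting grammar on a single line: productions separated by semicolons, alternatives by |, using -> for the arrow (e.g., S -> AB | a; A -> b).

S -> h | CK | KC | KF | SA; A -> b; B -> c; C -> h; D -> CA; E -> CS; F -> CK; K -> AB | BD | BE

Nullable: {K}; after ε-elimination: S -> h | Kh | Sb | hK | KhK; K -> bc | chS | chb.
No unit productions to eliminate.
TERM: introduce A -> b, B -> c, C -> h and substitute in every rule of length ≥2.
BIN: K -> BCA becomes K -> BD, D -> CA; K -> BCS becomes K -> BE, E -> CS; S -> KCK becomes S -> KF, F -> CK.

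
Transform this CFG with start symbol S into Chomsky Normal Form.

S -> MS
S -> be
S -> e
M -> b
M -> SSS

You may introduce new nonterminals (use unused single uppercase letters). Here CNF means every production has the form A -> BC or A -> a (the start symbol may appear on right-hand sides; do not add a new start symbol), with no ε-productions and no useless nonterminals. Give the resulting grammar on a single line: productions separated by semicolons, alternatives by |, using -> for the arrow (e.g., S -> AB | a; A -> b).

No ε-productions.
No unit productions to eliminate.
TERM: introduce A -> b, B -> e and substitute in every rule of length ≥2.
BIN: M -> SSS becomes M -> SC, C -> SS.

S -> e | AB | MS; A -> b; B -> e; C -> SS; M -> b | SC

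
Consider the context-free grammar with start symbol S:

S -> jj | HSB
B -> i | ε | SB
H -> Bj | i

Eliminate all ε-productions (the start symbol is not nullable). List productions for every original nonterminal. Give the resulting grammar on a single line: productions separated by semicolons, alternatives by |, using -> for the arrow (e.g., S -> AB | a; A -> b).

Nullable set: {B}.
S -> HSB: B nullable, giving HS | HSB.
Drop B -> ε.
B -> SB: B nullable, giving S | SB.
H -> Bj: B nullable, giving Bj | j.
Unchanged (no nullable symbols): S -> jj; B -> i; H -> i.

S -> HS | jj | HSB; B -> S | i | SB; H -> i | j | Bj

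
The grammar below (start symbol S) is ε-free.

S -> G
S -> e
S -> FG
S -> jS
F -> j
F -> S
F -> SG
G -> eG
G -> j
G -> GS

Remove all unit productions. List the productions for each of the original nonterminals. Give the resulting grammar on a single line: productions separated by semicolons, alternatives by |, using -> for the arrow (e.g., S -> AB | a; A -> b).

Unit productions: F->S, S->G.
Unit pairs (A ⇒* B via units): (F,G), (F,S), (S,G).
S: inherits non-unit rules of {G, S} → FG | GS | e | eG | j | jS.
F: inherits non-unit rules of {F, G, S} → FG | GS | SG | e | eG | j | jS.
G: inherits non-unit rules of {G} → GS | eG | j.

S -> e | j | FG | GS | eG | jS; F -> e | j | FG | GS | SG | eG | jS; G -> j | GS | eG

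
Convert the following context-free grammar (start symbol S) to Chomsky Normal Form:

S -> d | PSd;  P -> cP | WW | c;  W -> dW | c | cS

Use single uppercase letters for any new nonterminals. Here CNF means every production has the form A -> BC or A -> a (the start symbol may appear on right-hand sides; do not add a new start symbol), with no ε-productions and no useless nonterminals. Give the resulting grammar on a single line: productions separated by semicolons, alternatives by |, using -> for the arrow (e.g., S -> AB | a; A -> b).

S -> d | PC; A -> c; B -> d; C -> SB; P -> c | AP | WW; W -> c | AS | BW

No ε-productions.
No unit productions to eliminate.
TERM: introduce A -> c, B -> d and substitute in every rule of length ≥2.
BIN: S -> PSB becomes S -> PC, C -> SB.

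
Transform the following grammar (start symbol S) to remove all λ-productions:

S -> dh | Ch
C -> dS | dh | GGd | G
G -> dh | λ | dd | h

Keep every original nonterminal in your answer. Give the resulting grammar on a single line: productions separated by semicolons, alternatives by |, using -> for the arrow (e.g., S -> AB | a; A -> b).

S -> h | Ch | dh; C -> G | d | Gd | dS | dh | GGd; G -> h | dd | dh

Nullable set: {C, G}.
S -> Ch: C nullable, giving Ch | h.
C -> G: G nullable, giving G.
C -> GGd: G, G nullable, giving GGd | Gd | d.
Drop G -> λ.
Unchanged (no nullable symbols): S -> dh; C -> dS; C -> dh; G -> dd; G -> dh; G -> h.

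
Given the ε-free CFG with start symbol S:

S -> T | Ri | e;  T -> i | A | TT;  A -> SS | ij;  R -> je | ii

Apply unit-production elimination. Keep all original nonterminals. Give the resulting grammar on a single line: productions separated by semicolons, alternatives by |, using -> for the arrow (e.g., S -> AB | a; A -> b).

Unit productions: S->T, T->A.
Unit pairs (A ⇒* B via units): (S,A), (S,T), (T,A).
S: inherits non-unit rules of {A, S, T} → Ri | SS | TT | e | i | ij.
A: inherits non-unit rules of {A} → SS | ij.
R: inherits non-unit rules of {R} → ii | je.
T: inherits non-unit rules of {A, T} → SS | TT | i | ij.

S -> e | i | Ri | SS | TT | ij; A -> SS | ij; R -> ii | je; T -> i | SS | TT | ij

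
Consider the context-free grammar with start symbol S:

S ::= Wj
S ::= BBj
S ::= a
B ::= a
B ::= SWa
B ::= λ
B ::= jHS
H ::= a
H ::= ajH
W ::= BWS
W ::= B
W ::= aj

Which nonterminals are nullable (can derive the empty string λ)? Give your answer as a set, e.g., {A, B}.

Directly nullable (have an ε-rule): {B}.
W is nullable via W -> B (every symbol on the right is already known nullable).
Not nullable: H, S — each has a terminal in every rule's right-hand side or depends on a non-nullable symbol.

{B, W}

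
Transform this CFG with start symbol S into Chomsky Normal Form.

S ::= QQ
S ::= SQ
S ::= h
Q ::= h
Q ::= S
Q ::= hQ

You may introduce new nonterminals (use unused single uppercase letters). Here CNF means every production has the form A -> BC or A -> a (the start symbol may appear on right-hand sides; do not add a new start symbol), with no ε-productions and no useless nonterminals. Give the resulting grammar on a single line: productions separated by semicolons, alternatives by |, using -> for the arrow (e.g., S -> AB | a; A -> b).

No ε-productions.
After unit-elimination: S -> h | QQ | SQ; Q -> h | QQ | SQ | hQ.
TERM: introduce A -> h and substitute in every rule of length ≥2.

S -> h | QQ | SQ; A -> h; Q -> h | AQ | QQ | SQ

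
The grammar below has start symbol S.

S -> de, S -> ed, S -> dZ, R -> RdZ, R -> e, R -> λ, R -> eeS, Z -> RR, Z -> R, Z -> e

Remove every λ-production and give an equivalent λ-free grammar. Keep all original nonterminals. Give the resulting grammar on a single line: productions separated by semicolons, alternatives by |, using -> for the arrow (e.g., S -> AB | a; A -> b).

Nullable set: {R, Z}.
S -> dZ: Z nullable, giving d | dZ.
Drop R -> λ.
R -> RdZ: R, Z nullable, giving Rd | RdZ | d | dZ.
Z -> R: R nullable, giving R.
Z -> RR: R, R nullable, giving R | RR.
Unchanged (no nullable symbols): S -> de; S -> ed; R -> e; R -> eeS; Z -> e.

S -> d | dZ | de | ed; R -> d | e | Rd | dZ | RdZ | eeS; Z -> R | e | RR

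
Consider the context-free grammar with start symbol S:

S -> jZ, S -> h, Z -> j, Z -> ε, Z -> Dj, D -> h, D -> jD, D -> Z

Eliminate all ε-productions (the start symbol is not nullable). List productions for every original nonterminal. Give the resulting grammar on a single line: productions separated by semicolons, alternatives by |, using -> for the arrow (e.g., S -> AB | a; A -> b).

S -> h | j | jZ; D -> Z | h | j | jD; Z -> j | Dj

Nullable set: {D, Z}.
S -> jZ: Z nullable, giving j | jZ.
D -> Z: Z nullable, giving Z.
D -> jD: D nullable, giving j | jD.
Drop Z -> ε.
Z -> Dj: D nullable, giving Dj | j.
Unchanged (no nullable symbols): S -> h; D -> h; Z -> j.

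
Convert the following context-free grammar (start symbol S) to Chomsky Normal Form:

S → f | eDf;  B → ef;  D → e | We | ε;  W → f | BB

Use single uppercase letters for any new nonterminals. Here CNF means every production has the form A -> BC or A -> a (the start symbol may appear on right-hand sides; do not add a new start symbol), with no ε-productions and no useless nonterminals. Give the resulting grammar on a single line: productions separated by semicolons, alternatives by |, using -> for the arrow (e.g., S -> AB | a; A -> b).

Nullable: {D}; after ε-elimination: S -> f | ef | eDf; B -> ef; D -> e | We; W -> f | BB.
No unit productions to eliminate.
TERM: introduce A -> e, C -> f and substitute in every rule of length ≥2.
BIN: S -> ADC becomes S -> AE, E -> DC.

S -> f | AC | AE; A -> e; B -> AC; C -> f; D -> e | WA; E -> DC; W -> f | BB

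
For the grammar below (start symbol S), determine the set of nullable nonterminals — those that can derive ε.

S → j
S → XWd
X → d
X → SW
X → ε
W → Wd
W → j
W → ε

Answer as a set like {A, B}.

{W, X}

Directly nullable (have an ε-rule): {W, X}.
Not nullable: S — each has a terminal in every rule's right-hand side or depends on a non-nullable symbol.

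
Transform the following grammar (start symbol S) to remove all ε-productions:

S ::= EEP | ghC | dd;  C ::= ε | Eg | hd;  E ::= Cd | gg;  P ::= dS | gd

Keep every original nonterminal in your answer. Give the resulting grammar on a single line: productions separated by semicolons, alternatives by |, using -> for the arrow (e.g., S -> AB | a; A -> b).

S -> dd | gh | EEP | ghC; C -> Eg | hd; E -> d | Cd | gg; P -> dS | gd

Nullable set: {C}.
S -> ghC: C nullable, giving gh | ghC.
Drop C -> ε.
E -> Cd: C nullable, giving Cd | d.
Unchanged (no nullable symbols): S -> EEP; S -> dd; C -> Eg; C -> hd; E -> gg; P -> dS; P -> gd.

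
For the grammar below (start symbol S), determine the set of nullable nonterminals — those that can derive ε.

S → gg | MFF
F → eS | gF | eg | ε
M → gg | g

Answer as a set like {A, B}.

{F}

Directly nullable (have an ε-rule): {F}.
Not nullable: M, S — each has a terminal in every rule's right-hand side or depends on a non-nullable symbol.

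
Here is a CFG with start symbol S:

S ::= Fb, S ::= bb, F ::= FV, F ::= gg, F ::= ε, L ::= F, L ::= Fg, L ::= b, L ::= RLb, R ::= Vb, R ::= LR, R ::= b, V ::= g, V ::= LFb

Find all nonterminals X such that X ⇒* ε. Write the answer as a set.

{F, L}

Directly nullable (have an ε-rule): {F}.
L is nullable via L -> F (every symbol on the right is already known nullable).
Not nullable: R, S, V — each has a terminal in every rule's right-hand side or depends on a non-nullable symbol.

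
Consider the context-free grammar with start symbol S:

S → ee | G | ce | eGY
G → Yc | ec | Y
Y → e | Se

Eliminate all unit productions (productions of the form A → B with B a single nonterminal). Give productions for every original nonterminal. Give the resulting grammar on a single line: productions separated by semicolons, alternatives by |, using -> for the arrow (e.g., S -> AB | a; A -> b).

Unit productions: G->Y, S->G.
Unit pairs (A ⇒* B via units): (G,Y), (S,G), (S,Y).
S: inherits non-unit rules of {G, S, Y} → Se | Yc | ce | e | eGY | ec | ee.
G: inherits non-unit rules of {G, Y} → Se | Yc | e | ec.
Y: inherits non-unit rules of {Y} → Se | e.

S -> e | Se | Yc | ce | ec | ee | eGY; G -> e | Se | Yc | ec; Y -> e | Se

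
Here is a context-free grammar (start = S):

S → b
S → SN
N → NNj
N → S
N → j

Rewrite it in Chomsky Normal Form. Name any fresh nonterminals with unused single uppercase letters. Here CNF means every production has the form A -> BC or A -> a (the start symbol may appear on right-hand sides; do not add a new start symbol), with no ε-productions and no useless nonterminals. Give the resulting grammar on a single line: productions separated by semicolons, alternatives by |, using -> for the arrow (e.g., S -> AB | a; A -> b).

No ε-productions.
After unit-elimination: S -> b | SN; N -> b | j | SN | NNj.
TERM: introduce A -> j and substitute in every rule of length ≥2.
BIN: N -> NNA becomes N -> NB, B -> NA.

S -> b | SN; A -> j; B -> NA; N -> b | j | NB | SN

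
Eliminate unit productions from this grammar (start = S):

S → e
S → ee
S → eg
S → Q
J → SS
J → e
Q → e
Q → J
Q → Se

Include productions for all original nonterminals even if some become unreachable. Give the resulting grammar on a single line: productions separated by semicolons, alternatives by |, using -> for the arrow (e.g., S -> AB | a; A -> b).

Unit productions: Q->J, S->Q.
Unit pairs (A ⇒* B via units): (Q,J), (S,J), (S,Q).
S: inherits non-unit rules of {J, Q, S} → SS | Se | e | ee | eg.
J: inherits non-unit rules of {J} → SS | e.
Q: inherits non-unit rules of {J, Q} → SS | Se | e.

S -> e | SS | Se | ee | eg; J -> e | SS; Q -> e | SS | Se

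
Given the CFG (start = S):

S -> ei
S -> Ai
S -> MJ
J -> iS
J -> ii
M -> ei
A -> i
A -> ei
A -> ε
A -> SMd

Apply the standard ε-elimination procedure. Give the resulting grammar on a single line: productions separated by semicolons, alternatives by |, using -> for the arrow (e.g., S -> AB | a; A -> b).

S -> i | Ai | MJ | ei; A -> i | ei | SMd; J -> iS | ii; M -> ei

Nullable set: {A}.
S -> Ai: A nullable, giving Ai | i.
Drop A -> ε.
Unchanged (no nullable symbols): S -> MJ; S -> ei; A -> SMd; A -> ei; A -> i; J -> iS; J -> ii; M -> ei.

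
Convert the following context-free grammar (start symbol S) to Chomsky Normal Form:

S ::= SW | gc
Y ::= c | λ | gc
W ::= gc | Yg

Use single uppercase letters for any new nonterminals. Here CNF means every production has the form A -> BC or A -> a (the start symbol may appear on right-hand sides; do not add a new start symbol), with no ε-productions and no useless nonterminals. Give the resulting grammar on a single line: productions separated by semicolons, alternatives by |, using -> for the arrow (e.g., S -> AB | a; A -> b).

S -> AB | SW; A -> g; B -> c; W -> g | AB | YA; Y -> c | AB

Nullable: {Y}; after ε-elimination: S -> SW | gc; W -> g | Yg | gc; Y -> c | gc.
No unit productions to eliminate.
TERM: introduce B -> c, A -> g and substitute in every rule of length ≥2.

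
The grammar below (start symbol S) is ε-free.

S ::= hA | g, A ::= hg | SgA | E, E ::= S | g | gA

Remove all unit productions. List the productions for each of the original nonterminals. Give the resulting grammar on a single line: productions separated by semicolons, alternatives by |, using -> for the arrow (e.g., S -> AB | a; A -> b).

Unit productions: A->E, E->S.
Unit pairs (A ⇒* B via units): (A,E), (A,S), (E,S).
S: inherits non-unit rules of {S} → g | hA.
A: inherits non-unit rules of {A, E, S} → SgA | g | gA | hA | hg.
E: inherits non-unit rules of {E, S} → g | gA | hA.

S -> g | hA; A -> g | gA | hA | hg | SgA; E -> g | gA | hA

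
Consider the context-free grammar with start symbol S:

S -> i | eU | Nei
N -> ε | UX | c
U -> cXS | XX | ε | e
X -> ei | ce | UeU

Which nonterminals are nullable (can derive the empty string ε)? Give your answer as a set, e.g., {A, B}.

Directly nullable (have an ε-rule): {N, U}.
Not nullable: S, X — each has a terminal in every rule's right-hand side or depends on a non-nullable symbol.

{N, U}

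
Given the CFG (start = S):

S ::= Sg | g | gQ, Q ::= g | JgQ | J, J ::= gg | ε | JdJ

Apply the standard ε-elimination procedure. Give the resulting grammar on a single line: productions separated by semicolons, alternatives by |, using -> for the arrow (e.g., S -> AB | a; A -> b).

Nullable set: {J, Q}.
S -> gQ: Q nullable, giving g | gQ.
Drop J -> ε.
J -> JdJ: J, J nullable, giving Jd | JdJ | d | dJ.
Q -> J: J nullable, giving J.
Q -> JgQ: J, Q nullable, giving Jg | JgQ | g | gQ.
Unchanged (no nullable symbols): S -> Sg; S -> g; J -> gg; Q -> g.

S -> g | Sg | gQ; J -> d | Jd | dJ | gg | JdJ; Q -> J | g | Jg | gQ | JgQ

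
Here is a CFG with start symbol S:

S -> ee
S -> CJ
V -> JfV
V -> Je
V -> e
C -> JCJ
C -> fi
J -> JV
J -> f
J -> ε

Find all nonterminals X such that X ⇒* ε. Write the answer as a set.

{J}

Directly nullable (have an ε-rule): {J}.
Not nullable: C, S, V — each has a terminal in every rule's right-hand side or depends on a non-nullable symbol.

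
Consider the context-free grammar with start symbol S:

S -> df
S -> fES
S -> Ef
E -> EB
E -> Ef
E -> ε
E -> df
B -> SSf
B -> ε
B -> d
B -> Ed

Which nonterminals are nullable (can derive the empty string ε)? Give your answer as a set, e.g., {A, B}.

{B, E}

Directly nullable (have an ε-rule): {B, E}.
Not nullable: S — each has a terminal in every rule's right-hand side or depends on a non-nullable symbol.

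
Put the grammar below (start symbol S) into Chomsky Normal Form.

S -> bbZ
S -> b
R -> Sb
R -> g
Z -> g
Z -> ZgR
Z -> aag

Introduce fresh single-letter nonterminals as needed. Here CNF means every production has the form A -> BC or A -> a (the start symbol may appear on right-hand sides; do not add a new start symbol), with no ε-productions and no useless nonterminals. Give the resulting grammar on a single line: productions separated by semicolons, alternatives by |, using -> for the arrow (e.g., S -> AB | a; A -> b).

S -> b | AD; A -> b; B -> g; C -> a; D -> AZ; E -> CB; F -> BR; R -> g | SA; Z -> g | CE | ZF

No ε-productions.
No unit productions to eliminate.
TERM: introduce C -> a, A -> b, B -> g and substitute in every rule of length ≥2.
BIN: S -> AAZ becomes S -> AD, D -> AZ; Z -> CCB becomes Z -> CE, E -> CB; Z -> ZBR becomes Z -> ZF, F -> BR.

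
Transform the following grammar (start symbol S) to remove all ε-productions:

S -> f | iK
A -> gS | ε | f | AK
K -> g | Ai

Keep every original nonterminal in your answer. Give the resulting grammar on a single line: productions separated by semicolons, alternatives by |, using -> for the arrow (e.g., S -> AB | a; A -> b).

Nullable set: {A}.
Drop A -> ε.
A -> AK: A nullable, giving AK | K.
K -> Ai: A nullable, giving Ai | i.
Unchanged (no nullable symbols): S -> f; S -> iK; A -> f; A -> gS; K -> g.

S -> f | iK; A -> K | f | AK | gS; K -> g | i | Ai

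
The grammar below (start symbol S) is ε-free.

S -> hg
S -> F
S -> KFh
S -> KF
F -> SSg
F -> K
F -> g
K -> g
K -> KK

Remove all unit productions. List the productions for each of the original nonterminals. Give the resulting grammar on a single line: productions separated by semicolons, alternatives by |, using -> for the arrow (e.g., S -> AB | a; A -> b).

S -> g | KF | KK | hg | KFh | SSg; F -> g | KK | SSg; K -> g | KK

Unit productions: F->K, S->F.
Unit pairs (A ⇒* B via units): (F,K), (S,F), (S,K).
S: inherits non-unit rules of {F, K, S} → KF | KFh | KK | SSg | g | hg.
F: inherits non-unit rules of {F, K} → KK | SSg | g.
K: inherits non-unit rules of {K} → KK | g.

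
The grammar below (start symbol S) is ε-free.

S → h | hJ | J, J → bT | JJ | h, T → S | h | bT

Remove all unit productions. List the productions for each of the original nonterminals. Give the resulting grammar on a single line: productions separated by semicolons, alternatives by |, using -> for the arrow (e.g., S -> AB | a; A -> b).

Unit productions: S->J, T->S.
Unit pairs (A ⇒* B via units): (S,J), (T,J), (T,S).
S: inherits non-unit rules of {J, S} → JJ | bT | h | hJ.
J: inherits non-unit rules of {J} → JJ | bT | h.
T: inherits non-unit rules of {J, S, T} → JJ | bT | h | hJ.

S -> h | JJ | bT | hJ; J -> h | JJ | bT; T -> h | JJ | bT | hJ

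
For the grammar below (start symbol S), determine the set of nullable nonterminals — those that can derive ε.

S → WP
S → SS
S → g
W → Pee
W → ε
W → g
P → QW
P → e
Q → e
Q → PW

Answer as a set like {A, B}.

Directly nullable (have an ε-rule): {W}.
Not nullable: P, Q, S — each has a terminal in every rule's right-hand side or depends on a non-nullable symbol.

{W}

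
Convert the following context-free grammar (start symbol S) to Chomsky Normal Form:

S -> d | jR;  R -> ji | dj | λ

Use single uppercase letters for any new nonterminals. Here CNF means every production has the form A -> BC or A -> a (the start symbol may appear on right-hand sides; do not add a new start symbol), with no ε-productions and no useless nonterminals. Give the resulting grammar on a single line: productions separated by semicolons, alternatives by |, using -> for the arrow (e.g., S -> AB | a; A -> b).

S -> d | j | BR; A -> d; B -> j; C -> i; R -> AB | BC

Nullable: {R}; after ε-elimination: S -> d | j | jR; R -> dj | ji.
No unit productions to eliminate.
TERM: introduce A -> d, C -> i, B -> j and substitute in every rule of length ≥2.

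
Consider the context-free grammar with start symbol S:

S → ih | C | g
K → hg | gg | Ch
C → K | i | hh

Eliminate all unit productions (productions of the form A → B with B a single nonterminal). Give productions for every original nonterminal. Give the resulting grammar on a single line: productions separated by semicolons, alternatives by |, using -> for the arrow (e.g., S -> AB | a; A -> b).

Unit productions: C->K, S->C.
Unit pairs (A ⇒* B via units): (C,K), (S,C), (S,K).
S: inherits non-unit rules of {C, K, S} → Ch | g | gg | hg | hh | i | ih.
C: inherits non-unit rules of {C, K} → Ch | gg | hg | hh | i.
K: inherits non-unit rules of {K} → Ch | gg | hg.

S -> g | i | Ch | gg | hg | hh | ih; C -> i | Ch | gg | hg | hh; K -> Ch | gg | hg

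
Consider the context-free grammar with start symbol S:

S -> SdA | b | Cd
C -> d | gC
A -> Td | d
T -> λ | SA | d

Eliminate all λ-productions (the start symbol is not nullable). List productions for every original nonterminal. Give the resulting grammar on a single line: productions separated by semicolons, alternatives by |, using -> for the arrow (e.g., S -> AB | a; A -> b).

S -> b | Cd | SdA; A -> d | Td; C -> d | gC; T -> d | SA

Nullable set: {T}.
A -> Td: T nullable, giving Td | d.
Drop T -> λ.
Unchanged (no nullable symbols): S -> Cd; S -> SdA; S -> b; A -> d; C -> d; C -> gC; T -> SA; T -> d.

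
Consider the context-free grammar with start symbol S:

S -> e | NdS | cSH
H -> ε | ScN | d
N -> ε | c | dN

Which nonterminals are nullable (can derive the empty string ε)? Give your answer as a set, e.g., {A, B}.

Directly nullable (have an ε-rule): {H, N}.
Not nullable: S — each has a terminal in every rule's right-hand side or depends on a non-nullable symbol.

{H, N}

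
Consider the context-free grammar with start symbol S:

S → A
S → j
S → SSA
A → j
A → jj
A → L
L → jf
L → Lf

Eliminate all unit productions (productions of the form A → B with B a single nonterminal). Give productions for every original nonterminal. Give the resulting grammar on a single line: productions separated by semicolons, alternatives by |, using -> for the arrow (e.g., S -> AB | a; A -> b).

S -> j | Lf | jf | jj | SSA; A -> j | Lf | jf | jj; L -> Lf | jf

Unit productions: A->L, S->A.
Unit pairs (A ⇒* B via units): (A,L), (S,A), (S,L).
S: inherits non-unit rules of {A, L, S} → Lf | SSA | j | jf | jj.
A: inherits non-unit rules of {A, L} → Lf | j | jf | jj.
L: inherits non-unit rules of {L} → Lf | jf.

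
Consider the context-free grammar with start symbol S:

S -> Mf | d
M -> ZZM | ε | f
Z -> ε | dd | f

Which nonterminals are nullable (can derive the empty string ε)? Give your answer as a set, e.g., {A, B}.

Directly nullable (have an ε-rule): {M, Z}.
Not nullable: S — each has a terminal in every rule's right-hand side or depends on a non-nullable symbol.

{M, Z}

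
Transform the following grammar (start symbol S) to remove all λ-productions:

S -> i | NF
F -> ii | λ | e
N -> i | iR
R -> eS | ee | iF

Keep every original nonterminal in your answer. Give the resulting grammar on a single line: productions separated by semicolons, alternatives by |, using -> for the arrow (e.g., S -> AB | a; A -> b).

Nullable set: {F}.
S -> NF: F nullable, giving N | NF.
Drop F -> λ.
R -> iF: F nullable, giving i | iF.
Unchanged (no nullable symbols): S -> i; F -> e; F -> ii; N -> i; N -> iR; R -> eS; R -> ee.

S -> N | i | NF; F -> e | ii; N -> i | iR; R -> i | eS | ee | iF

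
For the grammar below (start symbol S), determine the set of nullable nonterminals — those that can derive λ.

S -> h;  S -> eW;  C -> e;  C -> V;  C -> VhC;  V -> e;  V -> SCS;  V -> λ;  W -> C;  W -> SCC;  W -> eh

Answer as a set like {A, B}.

Directly nullable (have an ε-rule): {V}.
C is nullable via C -> V (every symbol on the right is already known nullable).
W is nullable via W -> C (every symbol on the right is already known nullable).
Not nullable: S — each has a terminal in every rule's right-hand side or depends on a non-nullable symbol.

{C, V, W}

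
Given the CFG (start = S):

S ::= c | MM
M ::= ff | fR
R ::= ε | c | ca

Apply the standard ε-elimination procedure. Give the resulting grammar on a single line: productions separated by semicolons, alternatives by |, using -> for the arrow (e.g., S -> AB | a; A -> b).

S -> c | MM; M -> f | fR | ff; R -> c | ca

Nullable set: {R}.
M -> fR: R nullable, giving f | fR.
Drop R -> ε.
Unchanged (no nullable symbols): S -> MM; S -> c; M -> ff; R -> c; R -> ca.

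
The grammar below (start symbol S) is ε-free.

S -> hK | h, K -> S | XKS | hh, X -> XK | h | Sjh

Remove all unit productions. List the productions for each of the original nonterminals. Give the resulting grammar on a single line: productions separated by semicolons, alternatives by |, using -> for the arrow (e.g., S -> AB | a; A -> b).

Unit productions: K->S.
Unit pairs (A ⇒* B via units): (K,S).
S: inherits non-unit rules of {S} → h | hK.
K: inherits non-unit rules of {K, S} → XKS | h | hK | hh.
X: inherits non-unit rules of {X} → Sjh | XK | h.

S -> h | hK; K -> h | hK | hh | XKS; X -> h | XK | Sjh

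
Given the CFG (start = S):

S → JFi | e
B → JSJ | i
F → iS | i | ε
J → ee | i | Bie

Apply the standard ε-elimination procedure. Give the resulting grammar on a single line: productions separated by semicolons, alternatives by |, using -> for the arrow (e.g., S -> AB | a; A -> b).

Nullable set: {F}.
S -> JFi: F nullable, giving JFi | Ji.
Drop F -> ε.
Unchanged (no nullable symbols): S -> e; B -> JSJ; B -> i; F -> i; F -> iS; J -> Bie; J -> ee; J -> i.

S -> e | Ji | JFi; B -> i | JSJ; F -> i | iS; J -> i | ee | Bie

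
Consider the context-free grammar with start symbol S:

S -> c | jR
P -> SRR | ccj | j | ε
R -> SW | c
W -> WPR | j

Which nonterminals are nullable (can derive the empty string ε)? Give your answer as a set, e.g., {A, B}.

Directly nullable (have an ε-rule): {P}.
Not nullable: R, S, W — each has a terminal in every rule's right-hand side or depends on a non-nullable symbol.

{P}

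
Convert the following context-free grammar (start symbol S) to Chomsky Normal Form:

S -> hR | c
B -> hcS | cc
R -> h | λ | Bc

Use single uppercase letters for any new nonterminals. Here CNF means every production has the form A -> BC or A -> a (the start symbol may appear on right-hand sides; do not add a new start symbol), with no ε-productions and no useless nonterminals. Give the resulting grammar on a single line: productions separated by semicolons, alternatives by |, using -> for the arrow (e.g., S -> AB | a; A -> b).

S -> c | h | CR; A -> c; B -> AA | CD; C -> h; D -> AS; R -> h | BA

Nullable: {R}; after ε-elimination: S -> c | h | hR; B -> cc | hcS; R -> h | Bc.
No unit productions to eliminate.
TERM: introduce A -> c, C -> h and substitute in every rule of length ≥2.
BIN: B -> CAS becomes B -> CD, D -> AS.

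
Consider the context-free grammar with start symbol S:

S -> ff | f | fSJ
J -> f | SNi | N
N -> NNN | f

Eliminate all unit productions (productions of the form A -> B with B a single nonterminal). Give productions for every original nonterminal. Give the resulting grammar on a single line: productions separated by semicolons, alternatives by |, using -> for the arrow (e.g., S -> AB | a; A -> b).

Unit productions: J->N.
Unit pairs (A ⇒* B via units): (J,N).
S: inherits non-unit rules of {S} → f | fSJ | ff.
J: inherits non-unit rules of {J, N} → NNN | SNi | f.
N: inherits non-unit rules of {N} → NNN | f.

S -> f | ff | fSJ; J -> f | NNN | SNi; N -> f | NNN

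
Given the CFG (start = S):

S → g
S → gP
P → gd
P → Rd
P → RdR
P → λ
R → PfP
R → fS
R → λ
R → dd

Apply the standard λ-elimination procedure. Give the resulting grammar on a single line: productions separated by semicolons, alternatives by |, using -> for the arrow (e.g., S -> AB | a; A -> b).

S -> g | gP; P -> d | Rd | dR | gd | RdR; R -> f | Pf | dd | fP | fS | PfP

Nullable set: {P, R}.
S -> gP: P nullable, giving g | gP.
Drop P -> λ.
P -> Rd: R nullable, giving Rd | d.
P -> RdR: R, R nullable, giving Rd | RdR | d | dR.
Drop R -> λ.
R -> PfP: P, P nullable, giving Pf | PfP | f | fP.
Unchanged (no nullable symbols): S -> g; P -> gd; R -> dd; R -> fS.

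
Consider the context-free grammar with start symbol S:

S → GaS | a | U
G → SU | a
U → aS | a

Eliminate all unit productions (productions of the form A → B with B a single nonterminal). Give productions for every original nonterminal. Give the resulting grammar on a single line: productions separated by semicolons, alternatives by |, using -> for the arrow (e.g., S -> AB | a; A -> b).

Unit productions: S->U.
Unit pairs (A ⇒* B via units): (S,U).
S: inherits non-unit rules of {S, U} → GaS | a | aS.
G: inherits non-unit rules of {G} → SU | a.
U: inherits non-unit rules of {U} → a | aS.

S -> a | aS | GaS; G -> a | SU; U -> a | aS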